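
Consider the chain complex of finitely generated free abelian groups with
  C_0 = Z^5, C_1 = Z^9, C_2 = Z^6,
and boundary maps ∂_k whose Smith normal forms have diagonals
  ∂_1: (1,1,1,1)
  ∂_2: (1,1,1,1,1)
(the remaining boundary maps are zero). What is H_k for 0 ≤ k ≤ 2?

H_0: b_0 = 5 − 0 − 4 = 1; torsion from ∂_1 factors > 1: none. So H_0 ≅ Z.
H_1: b_1 = 9 − 4 − 5 = 0; torsion from ∂_2 factors > 1: none. So H_1 ≅ 0.
H_2: b_2 = 6 − 5 − 0 = 1; torsion from ∂_3 factors > 1: none. So H_2 ≅ Z.

H_0 ≅ Z,  H_1 = 0,  H_2 ≅ Z.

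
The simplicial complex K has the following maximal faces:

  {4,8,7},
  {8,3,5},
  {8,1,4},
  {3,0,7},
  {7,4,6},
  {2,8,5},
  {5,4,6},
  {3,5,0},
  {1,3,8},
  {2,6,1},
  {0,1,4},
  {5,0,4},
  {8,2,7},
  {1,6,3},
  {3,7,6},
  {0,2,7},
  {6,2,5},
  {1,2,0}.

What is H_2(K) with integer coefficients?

H_2 = Z.

Order the vertices as 0 < 1 < 2 < 3 < 4 < 5 < 6 < 7 < 8. Listing each simplex with vertices in this order, K has dimension 2 with simplices:

  0-simplices (9): [0], [1], [2], [3], [4], [5], [6], [7], [8]
  1-simplices (27): (27 of them)
  2-simplices (18): [0,1,2], [0,1,4], [0,2,7], [0,3,5], [0,3,7], [0,4,5], [1,2,6], [1,3,6], [1,3,8], [1,4,8], [2,5,6], [2,5,8], [2,7,8], [3,5,8], [3,6,7], [4,5,6], [4,6,7], [4,7,8]

Hence C_0 ≅ Z^9, C_1 ≅ Z^27, C_2 ≅ Z^18.

∂_1: C_1 → C_0 sends each edge [p,q] (with p < q) to q − p.
This gives a 9×27 integer matrix of rank 8; reducing to Smith normal form yields diagonal entries (1,1,1,1,1,1,1,1).

∂_2: C_2 → C_1 maps a triangle to the signed sum of its edges. For instance
  ∂[0,1,2] = [1,2] − [0,2] + [0,1],
  ∂[0,3,7] = [3,7] − [0,7] + [0,3].
This gives a 27×18 integer matrix of rank 17; reducing to Smith normal form yields diagonal entries (1,1,1,1,1,1,1,1,1,1,1,1,1,1,1,1,1).

Reading off H_k = ker ∂_k / im ∂_{k+1}:

  H_2: rank ker ∂_2 − rank ∂_3 = (18 − 17) − 0 = 1, and there is no ∂_3, so H_2 ≅ Z.

(K is a triangulation of the torus T^2.)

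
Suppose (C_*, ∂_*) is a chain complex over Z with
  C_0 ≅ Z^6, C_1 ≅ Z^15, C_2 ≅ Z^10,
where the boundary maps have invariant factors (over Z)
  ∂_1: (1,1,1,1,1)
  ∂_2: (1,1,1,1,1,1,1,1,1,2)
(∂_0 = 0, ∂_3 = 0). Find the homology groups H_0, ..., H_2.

H_0 ≅ Z,  H_1 ≅ Z/2Z,  H_2 = 0.

H_0: b_0 = 6 − 0 − 5 = 1; torsion from ∂_1 factors > 1: none. So H_0 ≅ Z.
H_1: b_1 = 15 − 5 − 10 = 0; torsion from ∂_2 factors > 1: [2]. So H_1 ≅ Z/2Z.
H_2: b_2 = 10 − 10 − 0 = 0; torsion from ∂_3 factors > 1: none. So H_2 ≅ 0.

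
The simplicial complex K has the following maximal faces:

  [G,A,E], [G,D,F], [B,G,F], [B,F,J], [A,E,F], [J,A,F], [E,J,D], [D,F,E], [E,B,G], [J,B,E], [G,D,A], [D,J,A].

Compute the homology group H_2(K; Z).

Order the vertices as A < B < D < E < F < G < J. Listing each simplex with vertices in this order, K has dimension 2 with simplices:

  0-simplices (7): A, B, D, E, F, G, J
  1-simplices (18): AD, AE, AF, AG, AJ, BE, BF, BG, BJ, DE, DF, DG, DJ, EF, EG, EJ, FG, FJ
  2-simplices (12): ADG, ADJ, AEF, AEG, AFJ, BEG, BEJ, BFG, BFJ, DEF, DEJ, DFG

Hence C_0 ≅ Z^7, C_1 ≅ Z^18, C_2 ≅ Z^12.

The boundary map ∂_1: C_1 → C_0 is given by ∂[p,q] = [q] − [p].
This gives a 7×18 integer matrix of rank 6; reducing to Smith normal form yields diagonal entries (1,1,1,1,1,1).

Boundary ∂_2: C_2 → C_1 acts by ∂[p,q,r] = [q,r] − [p,r] + [p,q]. For instance
  ∂ADG = DG − AG + AD,
  ∂DEF = EF − DF + DE.
The 18×12 boundary matrix has rank 12 and Smith normal form diag(1,1,1,1,1,1,1,1,1,1,1,2).

Computing H_k = (kernel of ∂_k) / (image of ∂_{k+1}):

  H_2: rank ker ∂_2 − rank ∂_3 = (12 − 12) − 0 = 0, and there is no ∂_3, so H_2 ≅ 0.

H_2 ≅ 0.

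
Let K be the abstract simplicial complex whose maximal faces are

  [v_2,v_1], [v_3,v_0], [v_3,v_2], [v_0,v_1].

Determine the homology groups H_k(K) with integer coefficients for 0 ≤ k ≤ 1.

Order the vertices as v_0 < v_1 < v_2 < v_3. Listing each simplex with vertices in this order, K has dimension 1 with simplices:

  0-simplices (4): [v_0], [v_1], [v_2], [v_3]
  1-simplices (4): [v_0,v_1], [v_0,v_3], [v_1,v_2], [v_2,v_3]

giving chain groups C_0 ≅ Z^4, C_1 ≅ Z^4.

The boundary map ∂_1: C_1 → C_0 is given by ∂[p,q] = [q] − [p]. For instance
  ∂[v_1,v_2] = [v_2] − [v_1].
As a 4×4 matrix over Z this has rank 3, with invariant factors (1,1,1).

Reading off H_k = ker ∂_k / im ∂_{k+1}:

  H_0: rank C_0 − rank ∂_1 = 4 − 3 = 1, and the invariant factors of ∂_1 are all 1, so H_0 ≅ Z.
  H_1: rank ker ∂_1 − rank ∂_2 = (4 − 3) − 0 = 1, and there is no ∂_2, so H_1 ≅ Z.

As a check, the Euler characteristic is 4 − 4 = 0, which agrees with 1 − 1 = 0.

H_0 ≅ Z,  H_1 ≅ Z.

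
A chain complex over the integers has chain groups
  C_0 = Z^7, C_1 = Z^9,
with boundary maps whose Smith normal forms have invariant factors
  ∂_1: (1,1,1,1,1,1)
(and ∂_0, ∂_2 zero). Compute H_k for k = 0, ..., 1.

H_0 ≅ Z,  H_1 ≅ Z^3.

H_0: b_0 = 7 − 0 − 6 = 1; torsion from ∂_1 factors > 1: none. So H_0 ≅ Z.
H_1: b_1 = 9 − 6 − 0 = 3; torsion from ∂_2 factors > 1: none. So H_1 ≅ Z^3.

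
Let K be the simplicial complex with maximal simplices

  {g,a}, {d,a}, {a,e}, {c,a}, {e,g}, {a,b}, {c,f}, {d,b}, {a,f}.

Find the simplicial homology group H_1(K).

H_1 = Z^3.

Fix the vertex order a < b < c < d < e < f < g and write every simplex with vertices in increasing order. Then dim K = 1 and the simplices of K are:

  0-simplices (7): a, b, c, d, e, f, g
  1-simplices (9): ab, ac, ad, ae, af, ag, bd, cf, eg

Hence C_0 ≅ Z^7, C_1 ≅ Z^9.

The boundary map ∂_1: C_1 → C_0 sends each edge [p,q] (with p < q) to q − p. For instance
  ∂ag = g − a.
As a 7×9 matrix over Z this has rank 6, with invariant factors (1,1,1,1,1,1).

Computing H_k = (kernel of ∂_k) / (image of ∂_{k+1}):

  H_1: rank ker ∂_1 − rank ∂_2 = (9 − 6) − 0 = 3, and there is no ∂_2, so H_1 ≅ Z^3.

(K is a triangulation of a wedge of 3 circles.)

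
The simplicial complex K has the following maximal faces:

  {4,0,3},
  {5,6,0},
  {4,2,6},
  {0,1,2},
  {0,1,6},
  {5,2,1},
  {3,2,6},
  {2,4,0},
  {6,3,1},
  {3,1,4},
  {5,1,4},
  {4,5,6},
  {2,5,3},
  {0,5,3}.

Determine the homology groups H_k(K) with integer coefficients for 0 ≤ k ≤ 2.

Order the vertices as 0 < 1 < 2 < 3 < 4 < 5 < 6. Listing each simplex with vertices in this order, K has dimension 2 with simplices:

  0-simplices (7): [0], [1], [2], [3], [4], [5], [6]
  1-simplices (21): [0,1], [0,2], [0,3], [0,4], [0,5], [0,6], [1,2], [1,3], [1,4], [1,5], [1,6], [2,3], [2,4], [2,5], [2,6], [3,4], [3,5], [3,6], [4,5], [4,6], [5,6]
  2-simplices (14): [0,1,2], [0,1,6], [0,2,4], [0,3,4], [0,3,5], [0,5,6], [1,2,5], [1,3,4], [1,3,6], [1,4,5], [2,3,5], [2,3,6], [2,4,6], [4,5,6]

Hence C_0 ≅ Z^7, C_1 ≅ Z^21, C_2 ≅ Z^14.

∂_1: C_1 → C_0 maps an edge to its endpoints' difference, ∂[p,q] = q − p.
The resulting 7×21 matrix has rank 6, and its Smith normal form has invariant factors (1,1,1,1,1,1).

∂_2: C_2 → C_1 maps a triangle to the signed sum of its edges. For instance
  ∂[1,3,6] = [3,6] − [1,6] + [1,3],
  ∂[0,2,4] = [2,4] − [0,4] + [0,2].
The resulting 21×14 matrix has rank 13, and its Smith normal form has invariant factors (1,1,1,1,1,1,1,1,1,1,1,1,1).

From H_k ≅ ker(∂_k) / im(∂_{k+1}) we obtain:

  H_0: rank C_0 − rank ∂_1 = 7 − 6 = 1, and the invariant factors of ∂_1 are all 1, so H_0 ≅ Z.
  H_1: rank ker ∂_1 − rank ∂_2 = (21 − 6) − 13 = 2, and the invariant factors of ∂_2 are all 1, so H_1 ≅ Z^2.
  H_2: rank ker ∂_2 − rank ∂_3 = (14 − 13) − 0 = 1, and there is no ∂_3, so H_2 ≅ Z.

As a check, the Euler characteristic is 7 − 21 + 14 = 0, which agrees with 1 − 2 + 1 = 0.

H_0 = Z,  H_1 = Z^2,  H_2 = Z.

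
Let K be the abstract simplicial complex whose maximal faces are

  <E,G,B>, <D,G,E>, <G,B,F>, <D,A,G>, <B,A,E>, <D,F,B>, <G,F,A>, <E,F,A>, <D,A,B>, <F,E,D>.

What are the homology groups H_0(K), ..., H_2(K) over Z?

We work with the vertex ordering A < B < D < E < F < G. The simplices of K, each written with vertices in increasing order, are:

  0-simplices (6): A, B, D, E, F, G
  1-simplices (15): AB, AD, AE, AF, AG, BD, BE, BF, BG, DE, DF, DG, EF, EG, FG
  2-simplices (10): ABD, ABE, ADG, AEF, AFG, BDF, BEG, BFG, DEF, DEG

Hence C_0 ≅ Z^6, C_1 ≅ Z^15, C_2 ≅ Z^10.

Boundary ∂_1: C_1 → C_0 is given by ∂[p,q] = [q] − [p]. For instance
  ∂AD = D − A.
The 6×15 boundary matrix has rank 5 and Smith normal form diag(1,1,1,1,1).

∂_2: C_2 → C_1 sends each 2-simplex [p,q,r] to [q,r] − [p,r] + [p,q]. For instance
  ∂AFG = FG − AG + AF,
  ∂ADG = DG − AG + AD.
This gives a 15×10 integer matrix of rank 10; reducing to Smith normal form yields diagonal entries (1,1,1,1,1,1,1,1,1,2).

Reading off H_k = ker ∂_k / im ∂_{k+1}:

  H_0: rank C_0 − rank ∂_1 = 6 − 5 = 1, and the invariant factors of ∂_1 are all 1, so H_0 ≅ Z.
  H_1: rank ker ∂_1 − rank ∂_2 = (15 − 5) − 10 = 0, and ∂_2 has invariant factor 2 > 1, so H_1 ≅ Z/2Z.
  H_2: rank ker ∂_2 − rank ∂_3 = (10 − 10) − 0 = 0, and there is no ∂_3, so H_2 ≅ 0.

H_0 ≅ Z,  H_1 ≅ Z/2Z,  H_2 = 0.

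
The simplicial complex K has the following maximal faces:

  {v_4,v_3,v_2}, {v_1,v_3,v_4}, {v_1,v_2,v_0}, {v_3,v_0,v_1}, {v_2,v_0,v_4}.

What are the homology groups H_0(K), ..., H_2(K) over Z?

Order the vertices as v_0 < v_1 < v_2 < v_3 < v_4. Listing each simplex with vertices in this order, K has dimension 2 with simplices:

  0-simplices (5): [v_0], [v_1], [v_2], [v_3], [v_4]
  1-simplices (10): [v_0,v_1], [v_0,v_2], [v_0,v_3], [v_0,v_4], [v_1,v_2], [v_1,v_3], [v_1,v_4], [v_2,v_3], [v_2,v_4], [v_3,v_4]
  2-simplices (5): [v_0,v_1,v_2], [v_0,v_1,v_3], [v_0,v_2,v_4], [v_1,v_3,v_4], [v_2,v_3,v_4]

Hence C_0 ≅ Z^5, C_1 ≅ Z^10, C_2 ≅ Z^5.

The boundary map ∂_1: C_1 → C_0 sends each edge [p,q] (with p < q) to q − p.
The resulting 5×10 matrix has rank 4, and its Smith normal form has invariant factors (1,1,1,1).

The boundary map ∂_2: C_2 → C_1 maps a triangle to the signed sum of its edges. For instance
  ∂[v_0,v_1,v_2] = [v_1,v_2] − [v_0,v_2] + [v_0,v_1],
  ∂[v_2,v_3,v_4] = [v_3,v_4] − [v_2,v_4] + [v_2,v_3].
The resulting 10×5 matrix has rank 5, and its Smith normal form has invariant factors (1,1,1,1,1).

Computing H_k = (kernel of ∂_k) / (image of ∂_{k+1}):

  H_0: rank C_0 − rank ∂_1 = 5 − 4 = 1, and the invariant factors of ∂_1 are all 1, so H_0 ≅ Z.
  H_1: rank ker ∂_1 − rank ∂_2 = (10 − 4) − 5 = 1, and the invariant factors of ∂_2 are all 1, so H_1 ≅ Z.
  H_2: rank ker ∂_2 − rank ∂_3 = (5 − 5) − 0 = 0, and there is no ∂_3, so H_2 ≅ 0.

As a check, the Euler characteristic is 5 − 10 + 5 = 0, which agrees with 1 − 1 + 0 = 0.

H_0 = Z,  H_1 = Z,  H_2 = 0.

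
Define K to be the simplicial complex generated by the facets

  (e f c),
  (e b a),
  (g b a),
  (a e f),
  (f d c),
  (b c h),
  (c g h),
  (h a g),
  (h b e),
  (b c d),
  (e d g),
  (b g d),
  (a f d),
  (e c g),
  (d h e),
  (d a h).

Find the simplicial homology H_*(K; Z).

H_0 = Z,  H_1 = Z^2,  H_2 = Z.

We work with the vertex ordering a < b < c < d < e < f < g < h. The simplices of K, each written with vertices in increasing order, are:

  0-simplices (8): a, b, c, d, e, f, g, h
  1-simplices (24): ab, ad, ae, af, ag, ah, bc, bd, be, bg, bh, cd, ce, cf, cg, ch, de, df, dg, dh, ef, eg, eh, gh
  2-simplices (16): abe, abg, adf, adh, aef, agh, bcd, bch, bdg, beh, cdf, cef, ceg, cgh, deg, deh

giving chain groups C_0 ≅ Z^8, C_1 ≅ Z^24, C_2 ≅ Z^16.

The boundary map ∂_1: C_1 → C_0 maps an edge to its endpoints' difference, ∂[p,q] = q − p. For instance
  ∂af = f − a.
The resulting 8×24 matrix has rank 7, and its Smith normal form has invariant factors (1,1,1,1,1,1,1).

The boundary map ∂_2: C_2 → C_1 maps a triangle to the signed sum of its edges. For instance
  ∂adh = dh − ah + ad,
  ∂adf = df − af + ad.
The resulting 24×16 matrix has rank 15, and its Smith normal form has invariant factors (1,1,1,1,1,1,1,1,1,1,1,1,1,1,1).

From H_k ≅ ker(∂_k) / im(∂_{k+1}) we obtain:

  H_0: rank C_0 − rank ∂_1 = 8 − 7 = 1, and the invariant factors of ∂_1 are all 1, so H_0 = Z.
  H_1: rank ker ∂_1 − rank ∂_2 = (24 − 7) − 15 = 2, and the invariant factors of ∂_2 are all 1, so H_1 = Z^2.
  H_2: rank ker ∂_2 − rank ∂_3 = (16 − 15) − 0 = 1, and there is no ∂_3, so H_2 = Z.

As a check, the Euler characteristic is 8 − 24 + 16 = 0, which agrees with 1 − 2 + 1 = 0.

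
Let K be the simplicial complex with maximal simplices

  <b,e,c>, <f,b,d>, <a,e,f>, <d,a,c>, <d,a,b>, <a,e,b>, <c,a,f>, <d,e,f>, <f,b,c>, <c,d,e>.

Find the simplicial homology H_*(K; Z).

H_0 ≅ Z,  H_1 ≅ Z/2,  H_2 = 0.

Fix the vertex order a < b < c < d < e < f and write every simplex with vertices in increasing order. Then dim K = 2 and the simplices of K are:

  0-simplices (6): a, b, c, d, e, f
  1-simplices (15): ab, ac, ad, ae, af, bc, bd, be, bf, cd, ce, cf, de, df, ef
  2-simplices (10): abd, abe, acd, acf, aef, bce, bcf, bdf, cde, def

giving chain groups C_0 ≅ Z^6, C_1 ≅ Z^15, C_2 ≅ Z^10.

Boundary ∂_1: C_1 → C_0 is given by ∂[p,q] = [q] − [p]. For instance
  ∂de = e − d.
The resulting 6×15 matrix has rank 5, and its Smith normal form has invariant factors (1,1,1,1,1).

Boundary ∂_2: C_2 → C_1 acts by ∂[p,q,r] = [q,r] − [p,r] + [p,q]. For instance
  ∂bdf = df − bf + bd,
  ∂acf = cf − af + ac.
This gives a 15×10 integer matrix of rank 10; reducing to Smith normal form yields diagonal entries (1,1,1,1,1,1,1,1,1,2).

Now H_k = ker ∂_k / im ∂_{k+1}, so:

  H_0: rank C_0 − rank ∂_1 = 6 − 5 = 1, and the invariant factors of ∂_1 are all 1, so H_0 ≅ Z.
  H_1: rank ker ∂_1 − rank ∂_2 = (15 − 5) − 10 = 0, and ∂_2 has invariant factor 2 > 1, so H_1 ≅ Z/2.
  H_2: rank ker ∂_2 − rank ∂_3 = (10 − 10) − 0 = 0, and there is no ∂_3, so H_2 ≅ 0.

As a check, the Euler characteristic is 6 − 15 + 10 = 1, which agrees with 1 − 0 + 0 = 1.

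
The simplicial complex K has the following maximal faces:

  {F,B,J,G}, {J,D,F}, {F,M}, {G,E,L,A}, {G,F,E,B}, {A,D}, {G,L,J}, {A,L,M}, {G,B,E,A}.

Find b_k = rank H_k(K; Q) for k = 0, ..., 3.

Take the total order A < B < D < E < F < G < J < L < M on the vertex set. Then K (dimension 3) consists of the simplices:

  0-simplices (9): A, B, D, E, F, G, J, L, M
  1-simplices (22): AB, AD, AE, AG, AL, AM, BE, BF, BG, BJ, DF, DJ, EF, EG, EL, FG, FJ, FM, GJ, GL, JL, LM
  2-simplices (16): ABE, ABG, AEG, AEL, AGL, ALM, BEF, BEG, BFG, BFJ, BGJ, DFJ, EFG, EGL, FGJ, GJL
  3-simplices (4): ABEG, AEGL, BEFG, BFGJ

Hence C_0 ≅ Z^9, C_1 ≅ Z^22, C_2 ≅ Z^16, C_3 ≅ Z^4.

Boundary ∂_1: C_1 → C_0 sends each edge [p,q] (with p < q) to q − p.
The 9×22 boundary matrix has rank 8 and Smith normal form diag(1,1,1,1,1,1,1,1).

∂_2: C_2 → C_1 maps a triangle to the signed sum of its edges. For instance
  ∂EFG = FG − EG + EF,
  ∂BFJ = FJ − BJ + BF.
As a 22×16 matrix over Z this has rank 12, with invariant factors (1,1,1,1,1,1,1,1,1,1,1,1).

Boundary ∂_3: C_3 → C_2 sends each 3-simplex σ to the alternating sum Σ_i (−1)^i (σ with its i-th vertex removed). For instance
  ∂ABEG = BEG − AEG + ABG − ABE,
  ∂AEGL = EGL − AGL + AEL − AEG.
This gives a 16×4 integer matrix of rank 4; reducing to Smith normal form yields diagonal entries (1,1,1,1).

From H_k ≅ ker(∂_k) / im(∂_{k+1}) we obtain:

  H_0: rank C_0 − rank ∂_1 = 9 − 8 = 1, and the invariant factors of ∂_1 are all 1, so H_0 ≅ Z.
  H_1: rank ker ∂_1 − rank ∂_2 = (22 − 8) − 12 = 2, and the invariant factors of ∂_2 are all 1, so H_1 ≅ Z^2.
  H_2: rank ker ∂_2 − rank ∂_3 = (16 − 12) − 4 = 0, and the invariant factors of ∂_3 are all 1, so H_2 ≅ 0.
  H_3: rank ker ∂_3 − rank ∂_4 = (4 − 4) − 0 = 0, and there is no ∂_4, so H_3 ≅ 0.

Hence the Betti numbers are b_0 = 1, b_1 = 2, b_2 = 0, b_3 = 0.

b_0 = 1, b_1 = 2, b_2 = 0, b_3 = 0.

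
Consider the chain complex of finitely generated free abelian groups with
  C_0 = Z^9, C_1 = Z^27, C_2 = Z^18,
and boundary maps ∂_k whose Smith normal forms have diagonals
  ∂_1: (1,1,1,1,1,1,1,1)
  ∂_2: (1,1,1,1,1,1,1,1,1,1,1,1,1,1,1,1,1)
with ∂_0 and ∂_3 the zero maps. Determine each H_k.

H_0 = Z,  H_1 = Z^2,  H_2 = Z.

H_0: b_0 = 9 − 0 − 8 = 1; torsion from ∂_1 factors > 1: none. So H_0 = Z.
H_1: b_1 = 27 − 8 − 17 = 2; torsion from ∂_2 factors > 1: none. So H_1 = Z^2.
H_2: b_2 = 18 − 17 − 0 = 1; torsion from ∂_3 factors > 1: none. So H_2 = Z.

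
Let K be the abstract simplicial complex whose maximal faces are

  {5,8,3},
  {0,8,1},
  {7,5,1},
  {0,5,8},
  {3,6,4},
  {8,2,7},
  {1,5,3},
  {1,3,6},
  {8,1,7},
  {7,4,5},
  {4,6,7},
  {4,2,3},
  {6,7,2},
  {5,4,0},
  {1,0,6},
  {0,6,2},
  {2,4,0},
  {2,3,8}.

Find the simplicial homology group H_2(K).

H_2 = 0.

Order the vertices as 0 < 1 < 2 < 3 < 4 < 5 < 6 < 7 < 8. Listing each simplex with vertices in this order, K has dimension 2 with simplices:

  0-simplices (9): [0], [1], [2], [3], [4], [5], [6], [7], [8]
  1-simplices (27): (27 of them)
  2-simplices (18): [0,1,6], [0,1,8], [0,2,4], [0,2,6], [0,4,5], [0,5,8], [1,3,5], [1,3,6], [1,5,7], [1,7,8], [2,3,4], [2,3,8], [2,6,7], [2,7,8], [3,4,6], [3,5,8], [4,5,7], [4,6,7]

so the chain groups are C_0 ≅ Z^9, C_1 ≅ Z^27, C_2 ≅ Z^18.

Boundary ∂_1: C_1 → C_0 maps an edge to its endpoints' difference, ∂[p,q] = q − p. For instance
  ∂[4,7] = [7] − [4].
As a 9×27 matrix over Z this has rank 8, with invariant factors (1,1,1,1,1,1,1,1).

The boundary map ∂_2: C_2 → C_1 acts by ∂[p,q,r] = [q,r] − [p,r] + [p,q]. For instance
  ∂[1,3,6] = [3,6] − [1,6] + [1,3],
  ∂[2,7,8] = [7,8] − [2,8] + [2,7].
This gives a 27×18 integer matrix of rank 18; reducing to Smith normal form yields diagonal entries (1,1,1,1,1,1,1,1,1,1,1,1,1,1,1,1,1,2).

From H_k ≅ ker(∂_k) / im(∂_{k+1}) we obtain:

  H_2: rank ker ∂_2 − rank ∂_3 = (18 − 18) − 0 = 0, and there is no ∂_3, so H_2 = 0.

(K is a triangulation of the Klein bottle.)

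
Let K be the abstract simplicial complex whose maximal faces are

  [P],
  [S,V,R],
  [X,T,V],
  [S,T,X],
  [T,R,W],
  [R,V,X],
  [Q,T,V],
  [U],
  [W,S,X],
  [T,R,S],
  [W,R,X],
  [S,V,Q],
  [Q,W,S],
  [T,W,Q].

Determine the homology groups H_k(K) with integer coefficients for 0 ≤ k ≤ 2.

We work with the vertex ordering P < Q < R < S < T < U < V < W < X. The simplices of K, each written with vertices in increasing order, are:

  0-simplices (9): P, Q, R, S, T, U, V, W, X
  1-simplices (18): QS, QT, QV, QW, RS, RT, RV, RW, RX, ST, SV, SW, SX, TV, TW, TX, VX, WX
  2-simplices (12): QSV, QSW, QTV, QTW, RST, RSV, RTW, RVX, RWX, STX, SWX, TVX

giving chain groups C_0 ≅ Z^9, C_1 ≅ Z^18, C_2 ≅ Z^12.

∂_1: C_1 → C_0 sends each edge [p,q] (with p < q) to q − p. For instance
  ∂SX = X − S.
As a 9×18 matrix over Z this has rank 6, with invariant factors (1,1,1,1,1,1).

∂_2: C_2 → C_1 maps a triangle to the signed sum of its edges. For instance
  ∂QSW = SW − QW + QS,
  ∂QSV = SV − QV + QS.
As a 18×12 matrix over Z this has rank 12, with invariant factors (1,1,1,1,1,1,1,1,1,1,1,2).

Now H_k = ker ∂_k / im ∂_{k+1}, so:

  H_0: rank C_0 − rank ∂_1 = 9 − 6 = 3, and the invariant factors of ∂_1 are all 1, so H_0 = Z^3.
  H_1: rank ker ∂_1 − rank ∂_2 = (18 − 6) − 12 = 0, and ∂_2 has invariant factor 2 > 1, so H_1 = Z/2.
  H_2: rank ker ∂_2 − rank ∂_3 = (12 − 12) − 0 = 0, and there is no ∂_3, so H_2 = 0.

H_0 = Z^3,  H_1 = Z/2,  H_2 = 0.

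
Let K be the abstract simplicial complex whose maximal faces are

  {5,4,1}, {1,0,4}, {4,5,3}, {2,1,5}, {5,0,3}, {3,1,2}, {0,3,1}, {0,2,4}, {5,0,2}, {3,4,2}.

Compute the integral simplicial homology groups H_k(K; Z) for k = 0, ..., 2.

H_0 ≅ Z,  H_1 ≅ Z/2,  H_2 = 0.

We work with the vertex ordering 0 < 1 < 2 < 3 < 4 < 5. The simplices of K, each written with vertices in increasing order, are:

  0-simplices (6): [0], [1], [2], [3], [4], [5]
  1-simplices (15): [0,1], [0,2], [0,3], [0,4], [0,5], [1,2], [1,3], [1,4], [1,5], [2,3], [2,4], [2,5], [3,4], [3,5], [4,5]
  2-simplices (10): [0,1,3], [0,1,4], [0,2,4], [0,2,5], [0,3,5], [1,2,3], [1,2,5], [1,4,5], [2,3,4], [3,4,5]

Hence C_0 ≅ Z^6, C_1 ≅ Z^15, C_2 ≅ Z^10.

∂_1: C_1 → C_0 is given by ∂[p,q] = [q] − [p]. For instance
  ∂[0,3] = [3] − [0].
This gives a 6×15 integer matrix of rank 5; reducing to Smith normal form yields diagonal entries (1,1,1,1,1).

∂_2: C_2 → C_1 maps a triangle to the signed sum of its edges. For instance
  ∂[0,3,5] = [3,5] − [0,5] + [0,3],
  ∂[0,2,5] = [2,5] − [0,5] + [0,2].
As a 15×10 matrix over Z this has rank 10, with invariant factors (1,1,1,1,1,1,1,1,1,2).

Computing H_k = (kernel of ∂_k) / (image of ∂_{k+1}):

  H_0: rank C_0 − rank ∂_1 = 6 − 5 = 1, and the invariant factors of ∂_1 are all 1, so H_0 ≅ Z.
  H_1: rank ker ∂_1 − rank ∂_2 = (15 − 5) − 10 = 0, and ∂_2 has invariant factor 2 > 1, so H_1 ≅ Z/2.
  H_2: rank ker ∂_2 − rank ∂_3 = (10 − 10) − 0 = 0, and there is no ∂_3, so H_2 ≅ 0.

As a check, the Euler characteristic is 6 − 15 + 10 = 1, which agrees with 1 − 0 + 0 = 1.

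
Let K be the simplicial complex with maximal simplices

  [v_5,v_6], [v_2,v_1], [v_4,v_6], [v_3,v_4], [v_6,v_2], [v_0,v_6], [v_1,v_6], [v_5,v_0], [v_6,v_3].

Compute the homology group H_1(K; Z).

Fix the vertex order v_0 < v_1 < v_2 < v_3 < v_4 < v_5 < v_6 and write every simplex with vertices in increasing order. Then dim K = 1 and the simplices of K are:

  0-simplices (7): [v_0], [v_1], [v_2], [v_3], [v_4], [v_5], [v_6]
  1-simplices (9): [v_0,v_5], [v_0,v_6], [v_1,v_2], [v_1,v_6], [v_2,v_6], [v_3,v_4], [v_3,v_6], [v_4,v_6], [v_5,v_6]

giving chain groups C_0 ≅ Z^7, C_1 ≅ Z^9.

The boundary map ∂_1: C_1 → C_0 maps an edge to its endpoints' difference, ∂[p,q] = q − p. For instance
  ∂[v_1,v_6] = [v_6] − [v_1].
The resulting 7×9 matrix has rank 6, and its Smith normal form has invariant factors (1,1,1,1,1,1).

Now H_k = ker ∂_k / im ∂_{k+1}, so:

  H_1: rank ker ∂_1 − rank ∂_2 = (9 − 6) − 0 = 3, and there is no ∂_2, so H_1 = Z^3.

(K is a triangulation of a wedge of 3 circles.)

H_1 = Z^3.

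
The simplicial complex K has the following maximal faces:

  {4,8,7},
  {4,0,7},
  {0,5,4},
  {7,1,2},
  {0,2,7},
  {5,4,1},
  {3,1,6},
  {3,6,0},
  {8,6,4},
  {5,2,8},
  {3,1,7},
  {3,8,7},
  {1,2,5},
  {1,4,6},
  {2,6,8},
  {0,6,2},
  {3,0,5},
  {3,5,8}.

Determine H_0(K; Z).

Fix the vertex order 0 < 1 < 2 < 3 < 4 < 5 < 6 < 7 < 8 and write every simplex with vertices in increasing order. Then dim K = 2 and the simplices of K are:

  0-simplices (9): [0], [1], [2], [3], [4], [5], [6], [7], [8]
  1-simplices (27): (27 of them)
  2-simplices (18): [0,2,6], [0,2,7], [0,3,5], [0,3,6], [0,4,5], [0,4,7], [1,2,5], [1,2,7], [1,3,6], [1,3,7], [1,4,5], [1,4,6], [2,5,8], [2,6,8], [3,5,8], [3,7,8], [4,6,8], [4,7,8]

giving chain groups C_0 ≅ Z^9, C_1 ≅ Z^27, C_2 ≅ Z^18.

The boundary map ∂_1: C_1 → C_0 maps an edge to its endpoints' difference, ∂[p,q] = q − p. For instance
  ∂[0,4] = [4] − [0].
As a 9×27 matrix over Z this has rank 8, with invariant factors (1,1,1,1,1,1,1,1).

∂_2: C_2 → C_1 maps a triangle to the signed sum of its edges. For instance
  ∂[2,5,8] = [5,8] − [2,8] + [2,5],
  ∂[2,6,8] = [6,8] − [2,8] + [2,6].
This gives a 27×18 integer matrix of rank 17; reducing to Smith normal form yields diagonal entries (1,1,1,1,1,1,1,1,1,1,1,1,1,1,1,1,1).

Now H_k = ker ∂_k / im ∂_{k+1}, so:

  H_0: rank C_0 − rank ∂_1 = 9 − 8 = 1, and the invariant factors of ∂_1 are all 1, so H_0 ≅ Z.

(K is a triangulation of the torus T^2.)

H_0 ≅ Z.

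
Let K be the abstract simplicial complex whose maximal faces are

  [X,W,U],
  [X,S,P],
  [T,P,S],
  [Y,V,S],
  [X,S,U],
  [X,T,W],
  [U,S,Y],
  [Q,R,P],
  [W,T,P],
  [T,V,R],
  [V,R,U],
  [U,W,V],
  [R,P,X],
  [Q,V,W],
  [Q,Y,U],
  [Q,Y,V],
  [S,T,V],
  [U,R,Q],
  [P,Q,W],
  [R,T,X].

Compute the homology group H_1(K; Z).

H_1 = Z ⊕ Z/2Z.

Take the total order P < Q < R < S < T < U < V < W < X < Y on the vertex set. Then K (dimension 2) consists of the simplices:

  0-simplices (10): P, Q, R, S, T, U, V, W, X, Y
  1-simplices (30): PQ, PR, PS, PT, PW, PX, QR, QU, QV, QW, QY, RT, RU, RV, RX, ST, SU, SV, SX, SY, TV, TW, TX, UV, UW, UX, UY, VW, VY, WX
  2-simplices (20): PQR, PQW, PRX, PST, PSX, PTW, QRU, QUY, QVW, QVY, RTV, RTX, RUV, STV, SUX, SUY, SVY, TWX, UVW, UWX

giving chain groups C_0 ≅ Z^10, C_1 ≅ Z^30, C_2 ≅ Z^20.

Boundary ∂_1: C_1 → C_0 is given by ∂[p,q] = [q] − [p]. For instance
  ∂VY = Y − V.
The 10×30 boundary matrix has rank 9 and Smith normal form diag(1,1,1,1,1,1,1,1,1).

∂_2: C_2 → C_1 maps a triangle to the signed sum of its edges. For instance
  ∂UWX = WX − UX + UW,
  ∂RTV = TV − RV + RT.
The 30×20 boundary matrix has rank 20 and Smith normal form diag(1,1,1,1,1,1,1,1,1,1,1,1,1,1,1,1,1,1,1,2).

Now H_k = ker ∂_k / im ∂_{k+1}, so:

  H_1: rank ker ∂_1 − rank ∂_2 = (30 − 9) − 20 = 1, and ∂_2 has invariant factor 2 > 1, so H_1 = Z ⊕ Z/2Z.

(K is a triangulation of the Klein bottle.)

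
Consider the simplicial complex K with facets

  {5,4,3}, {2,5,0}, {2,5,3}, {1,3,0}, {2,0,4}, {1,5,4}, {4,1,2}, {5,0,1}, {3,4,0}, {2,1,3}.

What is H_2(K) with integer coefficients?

Fix the vertex order 0 < 1 < 2 < 3 < 4 < 5 and write every simplex with vertices in increasing order. Then dim K = 2 and the simplices of K are:

  0-simplices (6): [0], [1], [2], [3], [4], [5]
  1-simplices (15): [0,1], [0,2], [0,3], [0,4], [0,5], [1,2], [1,3], [1,4], [1,5], [2,3], [2,4], [2,5], [3,4], [3,5], [4,5]
  2-simplices (10): [0,1,3], [0,1,5], [0,2,4], [0,2,5], [0,3,4], [1,2,3], [1,2,4], [1,4,5], [2,3,5], [3,4,5]

Hence C_0 ≅ Z^6, C_1 ≅ Z^15, C_2 ≅ Z^10.

∂_1: C_1 → C_0 sends each edge [p,q] (with p < q) to q − p. For instance
  ∂[1,5] = [5] − [1].
This gives a 6×15 integer matrix of rank 5; reducing to Smith normal form yields diagonal entries (1,1,1,1,1).

The boundary map ∂_2: C_2 → C_1 acts by ∂[p,q,r] = [q,r] − [p,r] + [p,q]. For instance
  ∂[2,3,5] = [3,5] − [2,5] + [2,3],
  ∂[0,2,5] = [2,5] − [0,5] + [0,2].
The resulting 15×10 matrix has rank 10, and its Smith normal form has invariant factors (1,1,1,1,1,1,1,1,1,2).

Reading off H_k = ker ∂_k / im ∂_{k+1}:

  H_2: rank ker ∂_2 − rank ∂_3 = (10 − 10) − 0 = 0, and there is no ∂_3, so H_2 = 0.

H_2 = 0.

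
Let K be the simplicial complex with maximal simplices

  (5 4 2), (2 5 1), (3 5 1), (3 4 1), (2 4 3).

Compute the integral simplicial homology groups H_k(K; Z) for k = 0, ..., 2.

H_0 ≅ Z,  H_1 ≅ Z,  H_2 = 0.

Order the vertices as 1 < 2 < 3 < 4 < 5. Listing each simplex with vertices in this order, K has dimension 2 with simplices:

  0-simplices (5): [1], [2], [3], [4], [5]
  1-simplices (10): [1,2], [1,3], [1,4], [1,5], [2,3], [2,4], [2,5], [3,4], [3,5], [4,5]
  2-simplices (5): [1,2,5], [1,3,4], [1,3,5], [2,3,4], [2,4,5]

Hence C_0 ≅ Z^5, C_1 ≅ Z^10, C_2 ≅ Z^5.

Boundary ∂_1: C_1 → C_0 maps an edge to its endpoints' difference, ∂[p,q] = q − p. For instance
  ∂[1,5] = [5] − [1].
The resulting 5×10 matrix has rank 4, and its Smith normal form has invariant factors (1,1,1,1).

∂_2: C_2 → C_1 sends each 2-simplex [p,q,r] to [q,r] − [p,r] + [p,q]. For instance
  ∂[1,3,4] = [3,4] − [1,4] + [1,3],
  ∂[2,3,4] = [3,4] − [2,4] + [2,3].
The resulting 10×5 matrix has rank 5, and its Smith normal form has invariant factors (1,1,1,1,1).

Computing H_k = (kernel of ∂_k) / (image of ∂_{k+1}):

  H_0: rank C_0 − rank ∂_1 = 5 − 4 = 1, and the invariant factors of ∂_1 are all 1, so H_0 ≅ Z.
  H_1: rank ker ∂_1 − rank ∂_2 = (10 − 4) − 5 = 1, and the invariant factors of ∂_2 are all 1, so H_1 ≅ Z.
  H_2: rank ker ∂_2 − rank ∂_3 = (5 − 5) − 0 = 0, and there is no ∂_3, so H_2 ≅ 0.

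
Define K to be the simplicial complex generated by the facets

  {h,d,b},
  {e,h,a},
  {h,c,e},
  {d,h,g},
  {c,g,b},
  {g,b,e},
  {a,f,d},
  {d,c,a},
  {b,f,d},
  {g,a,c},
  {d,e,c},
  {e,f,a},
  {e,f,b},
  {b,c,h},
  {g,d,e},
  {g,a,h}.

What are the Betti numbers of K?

b_0 = 1, b_1 = 2, b_2 = 1.

We work with the vertex ordering a < b < c < d < e < f < g < h. The simplices of K, each written with vertices in increasing order, are:

  0-simplices (8): a, b, c, d, e, f, g, h
  1-simplices (24): ac, ad, ae, af, ag, ah, bc, bd, be, bf, bg, bh, cd, ce, cg, ch, de, df, dg, dh, ef, eg, eh, gh
  2-simplices (16): acd, acg, adf, aef, aeh, agh, bcg, bch, bdf, bdh, bef, beg, cde, ceh, deg, dgh

giving chain groups C_0 ≅ Z^8, C_1 ≅ Z^24, C_2 ≅ Z^16.

∂_1: C_1 → C_0 maps an edge to its endpoints' difference, ∂[p,q] = q − p. For instance
  ∂gh = h − g.
The 8×24 boundary matrix has rank 7 and Smith normal form diag(1,1,1,1,1,1,1).

Boundary ∂_2: C_2 → C_1 maps a triangle to the signed sum of its edges. For instance
  ∂deg = eg − dg + de,
  ∂dgh = gh − dh + dg.
This gives a 24×16 integer matrix of rank 15; reducing to Smith normal form yields diagonal entries (1,1,1,1,1,1,1,1,1,1,1,1,1,1,1).

Computing H_k = (kernel of ∂_k) / (image of ∂_{k+1}):

  H_0: rank C_0 − rank ∂_1 = 8 − 7 = 1, and the invariant factors of ∂_1 are all 1, so H_0 ≅ Z.
  H_1: rank ker ∂_1 − rank ∂_2 = (24 − 7) − 15 = 2, and the invariant factors of ∂_2 are all 1, so H_1 ≅ Z^2.
  H_2: rank ker ∂_2 − rank ∂_3 = (16 − 15) − 0 = 1, and there is no ∂_3, so H_2 ≅ Z.

(K is a triangulation of the torus T^2.)

Hence the Betti numbers are b_0 = 1, b_1 = 2, b_2 = 1.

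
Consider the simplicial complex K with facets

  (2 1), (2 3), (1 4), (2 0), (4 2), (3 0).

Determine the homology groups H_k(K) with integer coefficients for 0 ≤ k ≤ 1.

K has 5 vertices, 6 edges.
rank ∂_0 = 0, rank ∂_1 = 4 ⇒ b_0 = 5 − 0 − 4 = 1; all invariant factors of ∂_1 are 1 so no torsion. So H_0 = Z.
rank ∂_1 = 4, rank ∂_2 = 0 ⇒ b_1 = 6 − 4 − 0 = 2. So H_1 = Z^2.

H_0 = Z,  H_1 = Z^2.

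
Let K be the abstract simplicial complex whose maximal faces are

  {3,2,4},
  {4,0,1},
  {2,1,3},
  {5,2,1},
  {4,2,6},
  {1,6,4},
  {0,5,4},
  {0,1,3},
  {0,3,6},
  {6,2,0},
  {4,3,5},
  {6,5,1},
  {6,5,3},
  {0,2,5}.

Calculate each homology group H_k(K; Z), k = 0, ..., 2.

H_0 ≅ Z,  H_1 ≅ Z^2,  H_2 ≅ Z.

Fix the vertex order 0 < 1 < 2 < 3 < 4 < 5 < 6 and write every simplex with vertices in increasing order. Then dim K = 2 and the simplices of K are:

  0-simplices (7): [0], [1], [2], [3], [4], [5], [6]
  1-simplices (21): [0,1], [0,2], [0,3], [0,4], [0,5], [0,6], [1,2], [1,3], [1,4], [1,5], [1,6], [2,3], [2,4], [2,5], [2,6], [3,4], [3,5], [3,6], [4,5], [4,6], [5,6]
  2-simplices (14): [0,1,3], [0,1,4], [0,2,5], [0,2,6], [0,3,6], [0,4,5], [1,2,3], [1,2,5], [1,4,6], [1,5,6], [2,3,4], [2,4,6], [3,4,5], [3,5,6]

so the chain groups are C_0 ≅ Z^7, C_1 ≅ Z^21, C_2 ≅ Z^14.

Boundary ∂_1: C_1 → C_0 maps an edge to its endpoints' difference, ∂[p,q] = q − p. For instance
  ∂[3,6] = [6] − [3].
The resulting 7×21 matrix has rank 6, and its Smith normal form has invariant factors (1,1,1,1,1,1).

∂_2: C_2 → C_1 acts by ∂[p,q,r] = [q,r] − [p,r] + [p,q]. For instance
  ∂[0,1,3] = [1,3] − [0,3] + [0,1],
  ∂[1,2,3] = [2,3] − [1,3] + [1,2].
As a 21×14 matrix over Z this has rank 13, with invariant factors (1,1,1,1,1,1,1,1,1,1,1,1,1).

Computing H_k = (kernel of ∂_k) / (image of ∂_{k+1}):

  H_0: rank C_0 − rank ∂_1 = 7 − 6 = 1, and the invariant factors of ∂_1 are all 1, so H_0 = Z.
  H_1: rank ker ∂_1 − rank ∂_2 = (21 − 6) − 13 = 2, and the invariant factors of ∂_2 are all 1, so H_1 = Z^2.
  H_2: rank ker ∂_2 − rank ∂_3 = (14 − 13) − 0 = 1, and there is no ∂_3, so H_2 = Z.

As a check, the Euler characteristic is 7 − 21 + 14 = 0, which agrees with 1 − 2 + 1 = 0.
(K is a triangulation of the torus T^2.)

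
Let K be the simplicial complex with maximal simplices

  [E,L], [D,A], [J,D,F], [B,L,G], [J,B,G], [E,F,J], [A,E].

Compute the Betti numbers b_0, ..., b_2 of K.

b_0 = 1, b_1 = 2, b_2 = 0.

K has 8 vertices, 13 edges, 4 triangles.
rank ∂_0 = 0, rank ∂_1 = 7 ⇒ b_0 = 8 − 0 − 7 = 1; all invariant factors of ∂_1 are 1 so no torsion. So H_0 ≅ Z.
rank ∂_1 = 7, rank ∂_2 = 4 ⇒ b_1 = 13 − 7 − 4 = 2; all invariant factors of ∂_2 are 1 so no torsion. So H_1 ≅ Z^2.
rank ∂_2 = 4, rank ∂_3 = 0 ⇒ b_2 = 4 − 4 − 0 = 0. So H_2 ≅ 0.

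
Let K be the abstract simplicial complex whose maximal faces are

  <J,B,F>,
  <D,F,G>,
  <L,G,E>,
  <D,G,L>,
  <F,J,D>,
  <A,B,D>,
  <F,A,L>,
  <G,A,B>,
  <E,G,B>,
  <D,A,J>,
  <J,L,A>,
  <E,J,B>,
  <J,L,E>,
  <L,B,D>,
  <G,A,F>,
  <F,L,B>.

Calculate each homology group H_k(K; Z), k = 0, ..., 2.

Order the vertices as A < B < D < E < F < G < J < L. Listing each simplex with vertices in this order, K has dimension 2 with simplices:

  0-simplices (8): A, B, D, E, F, G, J, L
  1-simplices (24): AB, AD, AF, AG, AJ, AL, BD, BE, BF, BG, BJ, BL, DF, DG, DJ, DL, EG, EJ, EL, FG, FJ, FL, GL, JL
  2-simplices (16): ABD, ABG, ADJ, AFG, AFL, AJL, BDL, BEG, BEJ, BFJ, BFL, DFG, DFJ, DGL, EGL, EJL

Hence C_0 ≅ Z^8, C_1 ≅ Z^24, C_2 ≅ Z^16.

∂_1: C_1 → C_0 is given by ∂[p,q] = [q] − [p]. For instance
  ∂AL = L − A.
As a 8×24 matrix over Z this has rank 7, with invariant factors (1,1,1,1,1,1,1).

The boundary map ∂_2: C_2 → C_1 acts by ∂[p,q,r] = [q,r] − [p,r] + [p,q]. For instance
  ∂BDL = DL − BL + BD,
  ∂AFG = FG − AG + AF.
As a 24×16 matrix over Z this has rank 15, with invariant factors (1,1,1,1,1,1,1,1,1,1,1,1,1,1,1).

Now H_k = ker ∂_k / im ∂_{k+1}, so:

  H_0: rank C_0 − rank ∂_1 = 8 − 7 = 1, and the invariant factors of ∂_1 are all 1, so H_0 = Z.
  H_1: rank ker ∂_1 − rank ∂_2 = (24 − 7) − 15 = 2, and the invariant factors of ∂_2 are all 1, so H_1 = Z^2.
  H_2: rank ker ∂_2 − rank ∂_3 = (16 − 15) − 0 = 1, and there is no ∂_3, so H_2 = Z.

H_0 = Z,  H_1 = Z^2,  H_2 = Z.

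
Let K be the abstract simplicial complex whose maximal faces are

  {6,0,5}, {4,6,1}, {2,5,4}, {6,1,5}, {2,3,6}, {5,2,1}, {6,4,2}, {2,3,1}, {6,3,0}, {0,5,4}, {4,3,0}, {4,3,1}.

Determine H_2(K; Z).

Take the total order 0 < 1 < 2 < 3 < 4 < 5 < 6 on the vertex set. Then K (dimension 2) consists of the simplices:

  0-simplices (7): [0], [1], [2], [3], [4], [5], [6]
  1-simplices (18): [0,3], [0,4], [0,5], [0,6], [1,2], [1,3], [1,4], [1,5], [1,6], [2,3], [2,4], [2,5], [2,6], [3,4], [3,6], [4,5], [4,6], [5,6]
  2-simplices (12): [0,3,4], [0,3,6], [0,4,5], [0,5,6], [1,2,3], [1,2,5], [1,3,4], [1,4,6], [1,5,6], [2,3,6], [2,4,5], [2,4,6]

giving chain groups C_0 ≅ Z^7, C_1 ≅ Z^18, C_2 ≅ Z^12.

∂_1: C_1 → C_0 maps an edge to its endpoints' difference, ∂[p,q] = q − p.
The resulting 7×18 matrix has rank 6, and its Smith normal form has invariant factors (1,1,1,1,1,1).

Boundary ∂_2: C_2 → C_1 maps a triangle to the signed sum of its edges. For instance
  ∂[1,3,4] = [3,4] − [1,4] + [1,3],
  ∂[1,2,5] = [2,5] − [1,5] + [1,2].
The resulting 18×12 matrix has rank 12, and its Smith normal form has invariant factors (1,1,1,1,1,1,1,1,1,1,1,2).

Now H_k = ker ∂_k / im ∂_{k+1}, so:

  H_2: rank ker ∂_2 − rank ∂_3 = (12 − 12) − 0 = 0, and there is no ∂_3, so H_2 ≅ 0.

H_2 = 0.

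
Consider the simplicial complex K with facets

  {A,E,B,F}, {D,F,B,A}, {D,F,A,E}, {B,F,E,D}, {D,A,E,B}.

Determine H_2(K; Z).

H_2 = 0.

We work with the vertex ordering A < B < D < E < F. The simplices of K, each written with vertices in increasing order, are:

  0-simplices (5): A, B, D, E, F
  1-simplices (10): AB, AD, AE, AF, BD, BE, BF, DE, DF, EF
  2-simplices (10): ABD, ABE, ABF, ADE, ADF, AEF, BDE, BDF, BEF, DEF
  3-simplices (5): ABDE, ABDF, ABEF, ADEF, BDEF

so the chain groups are C_0 ≅ Z^5, C_1 ≅ Z^10, C_2 ≅ Z^10, C_3 ≅ Z^5.

The boundary map ∂_1: C_1 → C_0 maps an edge to its endpoints' difference, ∂[p,q] = q − p. For instance
  ∂BE = E − B.
As a 5×10 matrix over Z this has rank 4, with invariant factors (1,1,1,1).

∂_2: C_2 → C_1 sends each 2-simplex [p,q,r] to [q,r] − [p,r] + [p,q]. For instance
  ∂BDE = DE − BE + BD,
  ∂BDF = DF − BF + BD.
As a 10×10 matrix over Z this has rank 6, with invariant factors (1,1,1,1,1,1).

Boundary ∂_3: C_3 → C_2 sends each 3-simplex σ to the alternating sum Σ_i (−1)^i (σ with its i-th vertex removed). For instance
  ∂ABDE = BDE − ADE + ABE − ABD,
  ∂ADEF = DEF − AEF + ADF − ADE.
The resulting 10×5 matrix has rank 4, and its Smith normal form has invariant factors (1,1,1,1).

Reading off H_k = ker ∂_k / im ∂_{k+1}:

  H_2: rank ker ∂_2 − rank ∂_3 = (10 − 6) − 4 = 0, and the invariant factors of ∂_3 are all 1, so H_2 = 0.

(K is a triangulation of the 3-sphere S^3.)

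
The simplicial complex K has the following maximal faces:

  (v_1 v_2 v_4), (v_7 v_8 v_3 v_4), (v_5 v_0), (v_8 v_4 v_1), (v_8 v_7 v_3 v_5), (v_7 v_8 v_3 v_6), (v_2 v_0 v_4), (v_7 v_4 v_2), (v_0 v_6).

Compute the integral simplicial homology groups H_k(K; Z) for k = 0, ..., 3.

H_0 ≅ Z,  H_1 ≅ Z^2,  H_2 = 0,  H_3 = 0.

We work with the vertex ordering v_0 < v_1 < v_2 < v_3 < v_4 < v_5 < v_6 < v_7 < v_8. The simplices of K, each written with vertices in increasing order, are:

  0-simplices (9): [v_0], [v_1], [v_2], [v_3], [v_4], [v_5], [v_6], [v_7], [v_8]
  1-simplices (21): (21 of them)
  2-simplices (14): (14 of them)
  3-simplices (3): [v_3,v_4,v_7,v_8], [v_3,v_5,v_7,v_8], [v_3,v_6,v_7,v_8]

so the chain groups are C_0 ≅ Z^9, C_1 ≅ Z^21, C_2 ≅ Z^14, C_3 ≅ Z^3.

Boundary ∂_1: C_1 → C_0 sends each edge [p,q] (with p < q) to q − p. For instance
  ∂[v_5,v_7] = [v_7] − [v_5].
The resulting 9×21 matrix has rank 8, and its Smith normal form has invariant factors (1,1,1,1,1,1,1,1).

The boundary map ∂_2: C_2 → C_1 sends each 2-simplex [p,q,r] to [q,r] − [p,r] + [p,q]. For instance
  ∂[v_6,v_7,v_8] = [v_7,v_8] − [v_6,v_8] + [v_6,v_7],
  ∂[v_4,v_7,v_8] = [v_7,v_8] − [v_4,v_8] + [v_4,v_7].
This gives a 21×14 integer matrix of rank 11; reducing to Smith normal form yields diagonal entries (1,1,1,1,1,1,1,1,1,1,1).

The boundary map ∂_3: C_3 → C_2 sends each 3-simplex σ to the alternating sum Σ_i (−1)^i (σ with its i-th vertex removed). For instance
  ∂[v_3,v_6,v_7,v_8] = [v_6,v_7,v_8] − [v_3,v_7,v_8] + [v_3,v_6,v_8] − [v_3,v_6,v_7],
  ∂[v_3,v_5,v_7,v_8] = [v_5,v_7,v_8] − [v_3,v_7,v_8] + [v_3,v_5,v_8] − [v_3,v_5,v_7].
This gives a 14×3 integer matrix of rank 3; reducing to Smith normal form yields diagonal entries (1,1,1).

Computing H_k = (kernel of ∂_k) / (image of ∂_{k+1}):

  H_0: rank C_0 − rank ∂_1 = 9 − 8 = 1, and the invariant factors of ∂_1 are all 1, so H_0 ≅ Z.
  H_1: rank ker ∂_1 − rank ∂_2 = (21 − 8) − 11 = 2, and the invariant factors of ∂_2 are all 1, so H_1 ≅ Z^2.
  H_2: rank ker ∂_2 − rank ∂_3 = (14 − 11) − 3 = 0, and the invariant factors of ∂_3 are all 1, so H_2 ≅ 0.
  H_3: rank ker ∂_3 − rank ∂_4 = (3 − 3) − 0 = 0, and there is no ∂_4, so H_3 ≅ 0.

As a check, the Euler characteristic is 9 − 21 + 14 − 3 = -1, which agrees with 1 − 2 + 0 − 0 = -1.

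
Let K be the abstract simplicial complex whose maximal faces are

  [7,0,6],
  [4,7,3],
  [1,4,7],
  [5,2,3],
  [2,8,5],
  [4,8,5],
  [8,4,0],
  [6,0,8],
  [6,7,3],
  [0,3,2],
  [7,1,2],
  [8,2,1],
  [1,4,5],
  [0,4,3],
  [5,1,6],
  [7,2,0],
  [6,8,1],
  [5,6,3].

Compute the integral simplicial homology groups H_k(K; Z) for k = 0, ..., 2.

We work with the vertex ordering 0 < 1 < 2 < 3 < 4 < 5 < 6 < 7 < 8. The simplices of K, each written with vertices in increasing order, are:

  0-simplices (9): [0], [1], [2], [3], [4], [5], [6], [7], [8]
  1-simplices (27): (27 of them)
  2-simplices (18): [0,2,3], [0,2,7], [0,3,4], [0,4,8], [0,6,7], [0,6,8], [1,2,7], [1,2,8], [1,4,5], [1,4,7], [1,5,6], [1,6,8], [2,3,5], [2,5,8], [3,4,7], [3,5,6], [3,6,7], [4,5,8]

giving chain groups C_0 ≅ Z^9, C_1 ≅ Z^27, C_2 ≅ Z^18.

∂_1: C_1 → C_0 maps an edge to its endpoints' difference, ∂[p,q] = q − p. For instance
  ∂[2,7] = [7] − [2].
The resulting 9×27 matrix has rank 8, and its Smith normal form has invariant factors (1,1,1,1,1,1,1,1).

The boundary map ∂_2: C_2 → C_1 sends each 2-simplex [p,q,r] to [q,r] − [p,r] + [p,q]. For instance
  ∂[3,6,7] = [6,7] − [3,7] + [3,6],
  ∂[0,2,7] = [2,7] − [0,7] + [0,2].
The resulting 27×18 matrix has rank 18, and its Smith normal form has invariant factors (1,1,1,1,1,1,1,1,1,1,1,1,1,1,1,1,1,2).

From H_k ≅ ker(∂_k) / im(∂_{k+1}) we obtain:

  H_0: rank C_0 − rank ∂_1 = 9 − 8 = 1, and the invariant factors of ∂_1 are all 1, so H_0 = Z.
  H_1: rank ker ∂_1 − rank ∂_2 = (27 − 8) − 18 = 1, and ∂_2 has invariant factor 2 > 1, so H_1 = Z ⊕ Z/2.
  H_2: rank ker ∂_2 − rank ∂_3 = (18 − 18) − 0 = 0, and there is no ∂_3, so H_2 = 0.

(K is a triangulation of the Klein bottle.)

H_0 = Z,  H_1 = Z ⊕ Z/2,  H_2 = 0.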